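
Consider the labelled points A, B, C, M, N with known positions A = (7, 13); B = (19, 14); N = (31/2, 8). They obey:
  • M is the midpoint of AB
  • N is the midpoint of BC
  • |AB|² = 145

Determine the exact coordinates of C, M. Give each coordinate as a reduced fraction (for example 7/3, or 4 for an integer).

C = (12, 2)
M = (13, 27/2)

1. M_x = 13  [2·M = A+B = (7, 13)+(19, 14)]
2. M_y = 27/2  [2·M = A+B = (7, 13)+(19, 14)]
   so M = (13, 27/2)
3. C_x = 12  [C = 2·N−B = 2·(31/2, 8)−(19, 14)]
4. C_y = 2  [C = 2·N−B = 2·(31/2, 8)−(19, 14)]
   so C = (12, 2)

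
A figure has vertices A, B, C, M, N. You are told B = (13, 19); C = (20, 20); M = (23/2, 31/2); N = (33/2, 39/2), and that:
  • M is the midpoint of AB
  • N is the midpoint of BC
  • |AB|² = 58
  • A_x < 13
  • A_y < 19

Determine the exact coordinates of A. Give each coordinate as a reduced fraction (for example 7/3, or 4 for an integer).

1. A_x = 10  [A = 2·M−B = 2·(23/2, 31/2)−(13, 19)]
2. A_y = 12  [A = 2·M−B = 2·(23/2, 31/2)−(13, 19)]
   so A = (10, 12)

A = (10, 12)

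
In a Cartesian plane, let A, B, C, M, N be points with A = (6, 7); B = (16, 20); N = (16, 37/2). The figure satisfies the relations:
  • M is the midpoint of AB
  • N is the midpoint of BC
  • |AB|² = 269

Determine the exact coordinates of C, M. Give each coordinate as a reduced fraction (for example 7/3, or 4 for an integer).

1. M_x = 11  [2·M = A+B = (6, 7)+(16, 20)]
2. M_y = 27/2  [2·M = A+B = (6, 7)+(16, 20)]
   so M = (11, 27/2)
3. C_x = 16  [C = 2·N−B = 2·(16, 37/2)−(16, 20)]
4. C_y = 17  [C = 2·N−B = 2·(16, 37/2)−(16, 20)]
   so C = (16, 17)

C = (16, 17)
M = (11, 27/2)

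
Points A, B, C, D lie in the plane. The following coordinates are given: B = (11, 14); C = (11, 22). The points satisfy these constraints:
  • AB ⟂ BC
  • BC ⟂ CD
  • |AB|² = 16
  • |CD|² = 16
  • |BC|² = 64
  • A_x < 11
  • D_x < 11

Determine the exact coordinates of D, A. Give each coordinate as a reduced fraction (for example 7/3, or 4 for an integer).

1. D_x = 7  [[BC ⟂ CD ⇒ 8y-176=0] ∩ [|D−(11, 22)|²=16]]
2. D_y = 22  [[BC ⟂ CD ⇒ 8y-176=0] ∩ [|D−(11, 22)|²=16]]
   so D = (7, 22)
3. A_x = 7  [[AB ⟂ BC ⇒ -8y+112=0] ∩ [|A−(11, 14)|²=16]]
4. A_y = 14  [[AB ⟂ BC ⇒ -8y+112=0] ∩ [|A−(11, 14)|²=16]]
   so A = (7, 14)

D = (7, 22)
A = (7, 14)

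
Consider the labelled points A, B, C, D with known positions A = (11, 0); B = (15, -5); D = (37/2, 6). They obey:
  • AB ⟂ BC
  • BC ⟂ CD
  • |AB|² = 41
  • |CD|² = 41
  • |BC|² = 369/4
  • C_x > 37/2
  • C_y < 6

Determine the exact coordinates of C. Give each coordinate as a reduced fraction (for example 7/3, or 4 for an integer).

C = (45/2, 1)

1. C_x = 45/2  [[AB ⟂ BC ⇒ 4x-5y-85=0] ∩ [|C−(37/2, 6)|²=41]]
2. C_y = 1  [[AB ⟂ BC ⇒ 4x-5y-85=0] ∩ [|C−(37/2, 6)|²=41]]
   so C = (45/2, 1)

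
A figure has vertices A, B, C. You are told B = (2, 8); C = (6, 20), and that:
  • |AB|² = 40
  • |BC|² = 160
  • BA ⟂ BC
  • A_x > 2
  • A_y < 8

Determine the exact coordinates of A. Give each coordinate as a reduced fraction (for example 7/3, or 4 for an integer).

A = (8, 6)

1. A_x = 8  [[BA ⟂ BC ⇒ 4x+12y-104=0] ∩ [|A−(2, 8)|²=40]]
2. A_y = 6  [[BA ⟂ BC ⇒ 4x+12y-104=0] ∩ [|A−(2, 8)|²=40]]
   so A = (8, 6)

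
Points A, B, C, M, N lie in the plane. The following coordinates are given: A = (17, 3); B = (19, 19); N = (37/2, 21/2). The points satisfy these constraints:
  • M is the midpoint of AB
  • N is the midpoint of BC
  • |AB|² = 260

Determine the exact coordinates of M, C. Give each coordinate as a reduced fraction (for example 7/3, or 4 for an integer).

M = (18, 11)
C = (18, 2)

1. M_x = 18  [2·M = A+B = (17, 3)+(19, 19)]
2. M_y = 11  [2·M = A+B = (17, 3)+(19, 19)]
   so M = (18, 11)
3. C_x = 18  [C = 2·N−B = 2·(37/2, 21/2)−(19, 19)]
4. C_y = 2  [C = 2·N−B = 2·(37/2, 21/2)−(19, 19)]
   so C = (18, 2)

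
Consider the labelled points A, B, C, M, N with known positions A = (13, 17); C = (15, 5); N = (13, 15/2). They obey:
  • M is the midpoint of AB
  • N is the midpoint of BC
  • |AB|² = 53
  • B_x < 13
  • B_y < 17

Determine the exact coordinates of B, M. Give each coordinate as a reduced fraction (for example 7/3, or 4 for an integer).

B = (11, 10)
M = (12, 27/2)

1. B_x = 11  [B = 2·N−C = 2·(13, 15/2)−(15, 5)]
2. B_y = 10  [B = 2·N−C = 2·(13, 15/2)−(15, 5)]
   so B = (11, 10)
3. M_x = 12  [2·M = A+B = (13, 17)+(11, 10)]
4. M_y = 27/2  [2·M = A+B = (13, 17)+(11, 10)]
   so M = (12, 27/2)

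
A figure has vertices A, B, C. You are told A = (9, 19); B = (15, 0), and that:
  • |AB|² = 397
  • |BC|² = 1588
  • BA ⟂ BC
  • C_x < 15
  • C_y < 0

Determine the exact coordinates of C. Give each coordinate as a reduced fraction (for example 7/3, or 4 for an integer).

1. C_x = -23  [[BA ⟂ BC ⇒ -6x+19y+90=0] ∩ [|C−(15, 0)|²=1588]]
2. C_y = -12  [[BA ⟂ BC ⇒ -6x+19y+90=0] ∩ [|C−(15, 0)|²=1588]]
   so C = (-23, -12)

C = (-23, -12)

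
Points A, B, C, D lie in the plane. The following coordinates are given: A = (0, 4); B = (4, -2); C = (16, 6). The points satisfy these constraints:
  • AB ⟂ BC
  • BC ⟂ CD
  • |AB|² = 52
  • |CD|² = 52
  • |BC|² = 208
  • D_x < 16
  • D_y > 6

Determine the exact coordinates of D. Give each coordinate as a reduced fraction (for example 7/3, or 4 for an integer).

1. D_x = 12  [[BC ⟂ CD ⇒ 12x+8y-240=0] ∩ [|D−(16, 6)|²=52]]
2. D_y = 12  [[BC ⟂ CD ⇒ 12x+8y-240=0] ∩ [|D−(16, 6)|²=52]]
   so D = (12, 12)

D = (12, 12)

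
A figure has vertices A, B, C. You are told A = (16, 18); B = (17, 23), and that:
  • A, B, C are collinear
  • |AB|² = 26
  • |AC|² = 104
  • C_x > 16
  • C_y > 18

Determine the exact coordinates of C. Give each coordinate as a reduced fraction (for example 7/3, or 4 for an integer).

C = (18, 28)

1. C_x = 18  [[A, B, C are collinear ⇒ -5x+1y+62=0] ∩ [|C−(16, 18)|²=104]]
2. C_y = 28  [[A, B, C are collinear ⇒ -5x+1y+62=0] ∩ [|C−(16, 18)|²=104]]
   so C = (18, 28)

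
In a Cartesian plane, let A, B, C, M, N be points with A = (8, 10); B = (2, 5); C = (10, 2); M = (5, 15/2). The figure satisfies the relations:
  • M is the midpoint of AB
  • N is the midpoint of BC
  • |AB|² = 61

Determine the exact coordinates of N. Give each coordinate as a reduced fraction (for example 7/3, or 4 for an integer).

1. N_x = 6  [2·N = B+C = (2, 5)+(10, 2)]
2. N_y = 7/2  [2·N = B+C = (2, 5)+(10, 2)]
   so N = (6, 7/2)

N = (6, 7/2)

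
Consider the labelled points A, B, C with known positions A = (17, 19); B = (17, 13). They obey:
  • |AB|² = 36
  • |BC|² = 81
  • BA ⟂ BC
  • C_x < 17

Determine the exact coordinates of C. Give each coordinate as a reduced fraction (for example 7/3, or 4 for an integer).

1. C_x = 8  [[BA ⟂ BC ⇒ 6y-78=0] ∩ [|C−(17, 13)|²=81]]
2. C_y = 13  [[BA ⟂ BC ⇒ 6y-78=0] ∩ [|C−(17, 13)|²=81]]
   so C = (8, 13)

C = (8, 13)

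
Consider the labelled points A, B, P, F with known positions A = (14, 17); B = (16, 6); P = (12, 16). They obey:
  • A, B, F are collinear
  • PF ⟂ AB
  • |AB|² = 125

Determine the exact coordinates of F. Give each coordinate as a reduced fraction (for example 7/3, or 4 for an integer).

F = (1764/125, 2048/125)

1. F_x = 1764/125  [[A, B, F are collinear ⇒ 11x+2y-188=0] ∩ [PF ⟂ AB ⇒ 2x-11y+152=0]]
2. F_y = 2048/125  [[A, B, F are collinear ⇒ 11x+2y-188=0] ∩ [PF ⟂ AB ⇒ 2x-11y+152=0]]
   so F = (1764/125, 2048/125)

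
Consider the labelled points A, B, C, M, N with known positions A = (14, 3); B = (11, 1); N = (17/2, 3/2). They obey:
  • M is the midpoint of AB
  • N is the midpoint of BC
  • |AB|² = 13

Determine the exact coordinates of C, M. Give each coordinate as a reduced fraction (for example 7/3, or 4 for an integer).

C = (6, 2)
M = (25/2, 2)

1. M_x = 25/2  [2·M = A+B = (14, 3)+(11, 1)]
2. M_y = 2  [2·M = A+B = (14, 3)+(11, 1)]
   so M = (25/2, 2)
3. C_x = 6  [C = 2·N−B = 2·(17/2, 3/2)−(11, 1)]
4. C_y = 2  [C = 2·N−B = 2·(17/2, 3/2)−(11, 1)]
   so C = (6, 2)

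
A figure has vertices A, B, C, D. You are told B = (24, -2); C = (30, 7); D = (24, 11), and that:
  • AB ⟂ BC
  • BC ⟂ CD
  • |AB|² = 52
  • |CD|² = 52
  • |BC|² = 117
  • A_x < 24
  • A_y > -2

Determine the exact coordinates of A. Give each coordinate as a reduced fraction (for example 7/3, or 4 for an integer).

A = (18, 2)

1. A_x = 18  [[AB ⟂ BC ⇒ -6x-9y+126=0] ∩ [|A−(24, -2)|²=52]]
2. A_y = 2  [[AB ⟂ BC ⇒ -6x-9y+126=0] ∩ [|A−(24, -2)|²=52]]
   so A = (18, 2)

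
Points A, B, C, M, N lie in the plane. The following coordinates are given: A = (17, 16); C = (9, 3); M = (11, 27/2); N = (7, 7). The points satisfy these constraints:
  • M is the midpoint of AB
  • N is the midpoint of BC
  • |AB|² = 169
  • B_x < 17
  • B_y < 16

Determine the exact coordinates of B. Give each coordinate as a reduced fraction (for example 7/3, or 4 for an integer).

1. B_x = 5  [B = 2·M−A = 2·(11, 27/2)−(17, 16)]
2. B_y = 11  [B = 2·M−A = 2·(11, 27/2)−(17, 16)]
   so B = (5, 11)

B = (5, 11)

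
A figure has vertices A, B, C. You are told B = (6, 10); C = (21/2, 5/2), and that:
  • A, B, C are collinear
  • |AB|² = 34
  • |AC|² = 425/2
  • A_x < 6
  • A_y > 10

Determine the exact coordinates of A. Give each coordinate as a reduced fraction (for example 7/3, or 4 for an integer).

1. A_x = 3  [[A, B, C are collinear ⇒ 15/2x+9/2y-90=0] ∩ [|A−(6, 10)|²=34]]
2. A_y = 15  [[A, B, C are collinear ⇒ 15/2x+9/2y-90=0] ∩ [|A−(6, 10)|²=34]]
   so A = (3, 15)

A = (3, 15)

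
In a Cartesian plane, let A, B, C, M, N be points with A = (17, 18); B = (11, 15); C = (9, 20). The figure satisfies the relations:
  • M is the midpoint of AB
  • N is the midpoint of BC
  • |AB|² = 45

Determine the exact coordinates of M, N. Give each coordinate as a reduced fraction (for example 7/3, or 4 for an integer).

1. M_x = 14  [2·M = A+B = (17, 18)+(11, 15)]
2. M_y = 33/2  [2·M = A+B = (17, 18)+(11, 15)]
   so M = (14, 33/2)
3. N_x = 10  [2·N = B+C = (11, 15)+(9, 20)]
4. N_y = 35/2  [2·N = B+C = (11, 15)+(9, 20)]
   so N = (10, 35/2)

M = (14, 33/2)
N = (10, 35/2)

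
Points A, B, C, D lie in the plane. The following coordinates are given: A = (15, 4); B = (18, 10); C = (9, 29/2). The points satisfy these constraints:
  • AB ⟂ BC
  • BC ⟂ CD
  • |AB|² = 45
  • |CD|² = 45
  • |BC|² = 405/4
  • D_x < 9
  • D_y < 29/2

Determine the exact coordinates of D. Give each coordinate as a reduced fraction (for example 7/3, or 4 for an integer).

D = (6, 17/2)

1. D_x = 6  [[BC ⟂ CD ⇒ -9x+9/2y+63/4=0] ∩ [|D−(9, 29/2)|²=45]]
2. D_y = 17/2  [[BC ⟂ CD ⇒ -9x+9/2y+63/4=0] ∩ [|D−(9, 29/2)|²=45]]
   so D = (6, 17/2)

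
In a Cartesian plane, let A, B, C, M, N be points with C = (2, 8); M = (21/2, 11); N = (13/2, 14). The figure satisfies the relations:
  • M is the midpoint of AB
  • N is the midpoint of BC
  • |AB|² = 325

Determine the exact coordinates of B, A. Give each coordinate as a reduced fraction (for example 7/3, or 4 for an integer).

1. B_x = 11  [B = 2·N−C = 2·(13/2, 14)−(2, 8)]
2. B_y = 20  [B = 2·N−C = 2·(13/2, 14)−(2, 8)]
   so B = (11, 20)
3. A_x = 10  [A = 2·M−B = 2·(21/2, 11)−(11, 20)]
4. A_y = 2  [A = 2·M−B = 2·(21/2, 11)−(11, 20)]
   so A = (10, 2)

B = (11, 20)
A = (10, 2)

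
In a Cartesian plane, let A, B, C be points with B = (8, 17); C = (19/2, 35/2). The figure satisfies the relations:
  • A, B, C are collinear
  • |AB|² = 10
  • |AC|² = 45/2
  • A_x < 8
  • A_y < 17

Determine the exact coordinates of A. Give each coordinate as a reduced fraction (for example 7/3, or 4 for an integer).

1. A_x = 5  [[A, B, C are collinear ⇒ -1/2x+3/2y-43/2=0] ∩ [|A−(8, 17)|²=10]]
2. A_y = 16  [[A, B, C are collinear ⇒ -1/2x+3/2y-43/2=0] ∩ [|A−(8, 17)|²=10]]
   so A = (5, 16)

A = (5, 16)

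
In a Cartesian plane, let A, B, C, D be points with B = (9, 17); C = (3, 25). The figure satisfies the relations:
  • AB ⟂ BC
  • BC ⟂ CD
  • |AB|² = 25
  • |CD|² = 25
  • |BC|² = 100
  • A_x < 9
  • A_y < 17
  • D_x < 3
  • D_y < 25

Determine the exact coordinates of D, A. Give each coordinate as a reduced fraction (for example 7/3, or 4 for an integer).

D = (-1, 22)
A = (5, 14)

1. D_x = -1  [[BC ⟂ CD ⇒ -6x+8y-182=0] ∩ [|D−(3, 25)|²=25]]
2. D_y = 22  [[BC ⟂ CD ⇒ -6x+8y-182=0] ∩ [|D−(3, 25)|²=25]]
   so D = (-1, 22)
3. A_x = 5  [[AB ⟂ BC ⇒ 6x-8y+82=0] ∩ [|A−(9, 17)|²=25]]
4. A_y = 14  [[AB ⟂ BC ⇒ 6x-8y+82=0] ∩ [|A−(9, 17)|²=25]]
   so A = (5, 14)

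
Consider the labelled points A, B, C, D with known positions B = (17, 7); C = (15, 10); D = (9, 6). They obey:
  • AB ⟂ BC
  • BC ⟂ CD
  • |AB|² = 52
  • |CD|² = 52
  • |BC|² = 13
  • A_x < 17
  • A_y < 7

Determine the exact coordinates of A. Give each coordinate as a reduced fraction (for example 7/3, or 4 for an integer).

1. A_x = 11  [[AB ⟂ BC ⇒ 2x-3y-13=0] ∩ [|A−(17, 7)|²=52]]
2. A_y = 3  [[AB ⟂ BC ⇒ 2x-3y-13=0] ∩ [|A−(17, 7)|²=52]]
   so A = (11, 3)

A = (11, 3)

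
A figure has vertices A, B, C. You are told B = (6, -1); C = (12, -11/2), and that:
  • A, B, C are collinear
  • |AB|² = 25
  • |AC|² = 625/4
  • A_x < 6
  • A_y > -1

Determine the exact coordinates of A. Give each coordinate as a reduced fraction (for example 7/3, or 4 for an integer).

A = (2, 2)

1. A_x = 2  [[A, B, C are collinear ⇒ 9/2x+6y-21=0] ∩ [|A−(6, -1)|²=25]]
2. A_y = 2  [[A, B, C are collinear ⇒ 9/2x+6y-21=0] ∩ [|A−(6, -1)|²=25]]
   so A = (2, 2)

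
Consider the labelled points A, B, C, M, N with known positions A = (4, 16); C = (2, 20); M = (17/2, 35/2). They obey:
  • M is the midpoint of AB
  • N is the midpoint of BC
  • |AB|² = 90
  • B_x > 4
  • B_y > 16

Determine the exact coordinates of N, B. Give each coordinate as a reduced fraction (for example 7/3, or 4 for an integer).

N = (15/2, 39/2)
B = (13, 19)

1. B_x = 13  [B = 2·M−A = 2·(17/2, 35/2)−(4, 16)]
2. B_y = 19  [B = 2·M−A = 2·(17/2, 35/2)−(4, 16)]
   so B = (13, 19)
3. N_x = 15/2  [2·N = B+C = (13, 19)+(2, 20)]
4. N_y = 39/2  [2·N = B+C = (13, 19)+(2, 20)]
   so N = (15/2, 39/2)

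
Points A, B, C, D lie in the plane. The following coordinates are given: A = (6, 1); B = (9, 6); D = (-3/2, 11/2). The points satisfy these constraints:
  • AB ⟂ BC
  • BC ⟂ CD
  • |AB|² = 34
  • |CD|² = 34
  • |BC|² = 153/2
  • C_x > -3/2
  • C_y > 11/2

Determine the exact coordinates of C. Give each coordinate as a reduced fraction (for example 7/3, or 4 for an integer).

1. C_x = 3/2  [[AB ⟂ BC ⇒ 3x+5y-57=0] ∩ [|C−(-3/2, 11/2)|²=34]]
2. C_y = 21/2  [[AB ⟂ BC ⇒ 3x+5y-57=0] ∩ [|C−(-3/2, 11/2)|²=34]]
   so C = (3/2, 21/2)

C = (3/2, 21/2)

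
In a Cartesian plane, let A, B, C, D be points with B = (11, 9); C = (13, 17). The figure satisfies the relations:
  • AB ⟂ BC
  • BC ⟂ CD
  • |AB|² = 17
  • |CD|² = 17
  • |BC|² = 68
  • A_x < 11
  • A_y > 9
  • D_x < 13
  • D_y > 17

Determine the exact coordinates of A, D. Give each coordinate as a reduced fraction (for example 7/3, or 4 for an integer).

1. A_x = 7  [[AB ⟂ BC ⇒ -2x-8y+94=0] ∩ [|A−(11, 9)|²=17]]
2. A_y = 10  [[AB ⟂ BC ⇒ -2x-8y+94=0] ∩ [|A−(11, 9)|²=17]]
   so A = (7, 10)
3. D_x = 9  [[BC ⟂ CD ⇒ 2x+8y-162=0] ∩ [|D−(13, 17)|²=17]]
4. D_y = 18  [[BC ⟂ CD ⇒ 2x+8y-162=0] ∩ [|D−(13, 17)|²=17]]
   so D = (9, 18)

A = (7, 10)
D = (9, 18)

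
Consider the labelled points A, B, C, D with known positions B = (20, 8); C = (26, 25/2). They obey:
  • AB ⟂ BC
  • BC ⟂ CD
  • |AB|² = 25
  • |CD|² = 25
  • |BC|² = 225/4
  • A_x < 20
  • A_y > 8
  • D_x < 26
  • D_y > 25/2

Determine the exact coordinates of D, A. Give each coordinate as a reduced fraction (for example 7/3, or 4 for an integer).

D = (23, 33/2)
A = (17, 12)

1. D_x = 23  [[BC ⟂ CD ⇒ 6x+9/2y-849/4=0] ∩ [|D−(26, 25/2)|²=25]]
2. D_y = 33/2  [[BC ⟂ CD ⇒ 6x+9/2y-849/4=0] ∩ [|D−(26, 25/2)|²=25]]
   so D = (23, 33/2)
3. A_x = 17  [[AB ⟂ BC ⇒ -6x-9/2y+156=0] ∩ [|A−(20, 8)|²=25]]
4. A_y = 12  [[AB ⟂ BC ⇒ -6x-9/2y+156=0] ∩ [|A−(20, 8)|²=25]]
   so A = (17, 12)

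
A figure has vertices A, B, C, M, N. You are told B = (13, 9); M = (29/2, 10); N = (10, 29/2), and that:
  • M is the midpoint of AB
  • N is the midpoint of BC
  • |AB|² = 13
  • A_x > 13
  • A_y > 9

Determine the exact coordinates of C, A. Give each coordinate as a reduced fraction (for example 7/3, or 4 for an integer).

1. A_x = 16  [A = 2·M−B = 2·(29/2, 10)−(13, 9)]
2. A_y = 11  [A = 2·M−B = 2·(29/2, 10)−(13, 9)]
   so A = (16, 11)
3. C_x = 7  [C = 2·N−B = 2·(10, 29/2)−(13, 9)]
4. C_y = 20  [C = 2·N−B = 2·(10, 29/2)−(13, 9)]
   so C = (7, 20)

C = (7, 20)
A = (16, 11)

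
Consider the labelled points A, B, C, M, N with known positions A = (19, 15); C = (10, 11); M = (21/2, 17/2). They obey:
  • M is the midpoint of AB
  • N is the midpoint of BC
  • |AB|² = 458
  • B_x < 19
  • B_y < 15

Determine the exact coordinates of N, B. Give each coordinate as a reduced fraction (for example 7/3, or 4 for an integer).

1. B_x = 2  [B = 2·M−A = 2·(21/2, 17/2)−(19, 15)]
2. B_y = 2  [B = 2·M−A = 2·(21/2, 17/2)−(19, 15)]
   so B = (2, 2)
3. N_x = 6  [2·N = B+C = (2, 2)+(10, 11)]
4. N_y = 13/2  [2·N = B+C = (2, 2)+(10, 11)]
   so N = (6, 13/2)

N = (6, 13/2)
B = (2, 2)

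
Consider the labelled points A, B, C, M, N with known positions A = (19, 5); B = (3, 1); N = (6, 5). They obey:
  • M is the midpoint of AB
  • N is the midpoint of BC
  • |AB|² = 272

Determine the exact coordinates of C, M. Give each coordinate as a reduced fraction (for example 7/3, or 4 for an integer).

C = (9, 9)
M = (11, 3)

1. M_x = 11  [2·M = A+B = (19, 5)+(3, 1)]
2. M_y = 3  [2·M = A+B = (19, 5)+(3, 1)]
   so M = (11, 3)
3. C_x = 9  [C = 2·N−B = 2·(6, 5)−(3, 1)]
4. C_y = 9  [C = 2·N−B = 2·(6, 5)−(3, 1)]
   so C = (9, 9)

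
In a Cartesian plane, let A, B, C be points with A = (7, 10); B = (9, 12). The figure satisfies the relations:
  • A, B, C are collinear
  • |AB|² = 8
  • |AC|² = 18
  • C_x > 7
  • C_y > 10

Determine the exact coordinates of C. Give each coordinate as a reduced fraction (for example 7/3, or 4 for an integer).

C = (10, 13)

1. C_x = 10  [[A, B, C are collinear ⇒ -2x+2y-6=0] ∩ [|C−(7, 10)|²=18]]
2. C_y = 13  [[A, B, C are collinear ⇒ -2x+2y-6=0] ∩ [|C−(7, 10)|²=18]]
   so C = (10, 13)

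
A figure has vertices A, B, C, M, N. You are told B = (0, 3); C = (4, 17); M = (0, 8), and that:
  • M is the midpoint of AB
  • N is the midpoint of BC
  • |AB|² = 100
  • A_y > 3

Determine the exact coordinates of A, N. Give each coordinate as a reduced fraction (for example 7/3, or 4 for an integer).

1. A_x = 0  [A = 2·M−B = 2·(0, 8)−(0, 3)]
2. A_y = 13  [A = 2·M−B = 2·(0, 8)−(0, 3)]
   so A = (0, 13)
3. N_x = 2  [2·N = B+C = (0, 3)+(4, 17)]
4. N_y = 10  [2·N = B+C = (0, 3)+(4, 17)]
   so N = (2, 10)

A = (0, 13)
N = (2, 10)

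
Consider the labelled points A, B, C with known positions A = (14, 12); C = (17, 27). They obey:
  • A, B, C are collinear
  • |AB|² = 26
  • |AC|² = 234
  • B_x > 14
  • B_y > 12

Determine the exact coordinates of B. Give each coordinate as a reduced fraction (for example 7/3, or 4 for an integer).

1. B_x = 15  [[A, B, C are collinear ⇒ 15x-3y-174=0] ∩ [|B−(14, 12)|²=26]]
2. B_y = 17  [[A, B, C are collinear ⇒ 15x-3y-174=0] ∩ [|B−(14, 12)|²=26]]
   so B = (15, 17)

B = (15, 17)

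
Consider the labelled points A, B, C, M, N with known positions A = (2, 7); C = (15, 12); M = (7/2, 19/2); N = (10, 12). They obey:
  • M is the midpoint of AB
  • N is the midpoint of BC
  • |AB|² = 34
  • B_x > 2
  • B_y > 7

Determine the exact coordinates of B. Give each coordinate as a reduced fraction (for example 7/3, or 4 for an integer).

B = (5, 12)

1. B_x = 5  [B = 2·M−A = 2·(7/2, 19/2)−(2, 7)]
2. B_y = 12  [B = 2·M−A = 2·(7/2, 19/2)−(2, 7)]
   so B = (5, 12)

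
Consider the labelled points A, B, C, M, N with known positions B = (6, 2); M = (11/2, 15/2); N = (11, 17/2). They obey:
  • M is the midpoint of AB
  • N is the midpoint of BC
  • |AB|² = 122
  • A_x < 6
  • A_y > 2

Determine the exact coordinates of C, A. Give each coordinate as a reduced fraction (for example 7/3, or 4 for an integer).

C = (16, 15)
A = (5, 13)

1. A_x = 5  [A = 2·M−B = 2·(11/2, 15/2)−(6, 2)]
2. A_y = 13  [A = 2·M−B = 2·(11/2, 15/2)−(6, 2)]
   so A = (5, 13)
3. C_x = 16  [C = 2·N−B = 2·(11, 17/2)−(6, 2)]
4. C_y = 15  [C = 2·N−B = 2·(11, 17/2)−(6, 2)]
   so C = (16, 15)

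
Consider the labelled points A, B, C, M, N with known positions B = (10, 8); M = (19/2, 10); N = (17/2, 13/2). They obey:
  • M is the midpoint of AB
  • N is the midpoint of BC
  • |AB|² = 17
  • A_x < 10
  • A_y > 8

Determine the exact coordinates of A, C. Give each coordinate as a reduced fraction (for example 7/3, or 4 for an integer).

A = (9, 12)
C = (7, 5)

1. A_x = 9  [A = 2·M−B = 2·(19/2, 10)−(10, 8)]
2. A_y = 12  [A = 2·M−B = 2·(19/2, 10)−(10, 8)]
   so A = (9, 12)
3. C_x = 7  [C = 2·N−B = 2·(17/2, 13/2)−(10, 8)]
4. C_y = 5  [C = 2·N−B = 2·(17/2, 13/2)−(10, 8)]
   so C = (7, 5)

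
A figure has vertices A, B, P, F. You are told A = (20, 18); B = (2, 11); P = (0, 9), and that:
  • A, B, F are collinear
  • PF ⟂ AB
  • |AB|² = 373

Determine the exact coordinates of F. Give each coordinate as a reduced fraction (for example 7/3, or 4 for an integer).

F = (-154/373, 3753/373)

1. F_x = -154/373  [[A, B, F are collinear ⇒ 7x-18y+184=0] ∩ [PF ⟂ AB ⇒ -18x-7y+63=0]]
2. F_y = 3753/373  [[A, B, F are collinear ⇒ 7x-18y+184=0] ∩ [PF ⟂ AB ⇒ -18x-7y+63=0]]
   so F = (-154/373, 3753/373)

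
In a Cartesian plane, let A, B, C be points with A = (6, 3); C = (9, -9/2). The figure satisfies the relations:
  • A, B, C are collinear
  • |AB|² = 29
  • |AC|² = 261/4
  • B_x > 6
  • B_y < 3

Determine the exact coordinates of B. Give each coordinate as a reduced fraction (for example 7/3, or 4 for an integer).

1. B_x = 8  [[A, B, C are collinear ⇒ -15/2x-3y+54=0] ∩ [|B−(6, 3)|²=29]]
2. B_y = -2  [[A, B, C are collinear ⇒ -15/2x-3y+54=0] ∩ [|B−(6, 3)|²=29]]
   so B = (8, -2)

B = (8, -2)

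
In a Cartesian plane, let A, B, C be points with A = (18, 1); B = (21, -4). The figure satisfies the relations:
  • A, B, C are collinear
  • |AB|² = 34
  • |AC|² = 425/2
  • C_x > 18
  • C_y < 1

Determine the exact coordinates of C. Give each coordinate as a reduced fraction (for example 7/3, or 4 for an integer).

1. C_x = 51/2  [[A, B, C are collinear ⇒ 5x+3y-93=0] ∩ [|C−(18, 1)|²=425/2]]
2. C_y = -23/2  [[A, B, C are collinear ⇒ 5x+3y-93=0] ∩ [|C−(18, 1)|²=425/2]]
   so C = (51/2, -23/2)

C = (51/2, -23/2)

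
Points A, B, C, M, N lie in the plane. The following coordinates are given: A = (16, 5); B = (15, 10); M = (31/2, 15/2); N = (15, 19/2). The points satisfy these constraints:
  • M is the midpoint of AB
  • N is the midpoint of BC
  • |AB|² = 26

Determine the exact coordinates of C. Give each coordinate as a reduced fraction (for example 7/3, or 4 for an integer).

C = (15, 9)

1. C_x = 15  [C = 2·N−B = 2·(15, 19/2)−(15, 10)]
2. C_y = 9  [C = 2·N−B = 2·(15, 19/2)−(15, 10)]
   so C = (15, 9)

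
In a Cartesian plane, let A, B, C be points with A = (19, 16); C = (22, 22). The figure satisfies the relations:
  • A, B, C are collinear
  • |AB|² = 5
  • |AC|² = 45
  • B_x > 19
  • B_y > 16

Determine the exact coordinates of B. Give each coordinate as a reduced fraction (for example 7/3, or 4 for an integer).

1. B_x = 20  [[A, B, C are collinear ⇒ 6x-3y-66=0] ∩ [|B−(19, 16)|²=5]]
2. B_y = 18  [[A, B, C are collinear ⇒ 6x-3y-66=0] ∩ [|B−(19, 16)|²=5]]
   so B = (20, 18)

B = (20, 18)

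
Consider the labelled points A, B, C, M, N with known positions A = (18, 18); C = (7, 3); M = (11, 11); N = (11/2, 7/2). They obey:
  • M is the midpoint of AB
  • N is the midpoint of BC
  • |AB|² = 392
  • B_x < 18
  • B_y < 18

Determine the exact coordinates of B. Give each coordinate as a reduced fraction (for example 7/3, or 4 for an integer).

B = (4, 4)

1. B_x = 4  [B = 2·M−A = 2·(11, 11)−(18, 18)]
2. B_y = 4  [B = 2·M−A = 2·(11, 11)−(18, 18)]
   so B = (4, 4)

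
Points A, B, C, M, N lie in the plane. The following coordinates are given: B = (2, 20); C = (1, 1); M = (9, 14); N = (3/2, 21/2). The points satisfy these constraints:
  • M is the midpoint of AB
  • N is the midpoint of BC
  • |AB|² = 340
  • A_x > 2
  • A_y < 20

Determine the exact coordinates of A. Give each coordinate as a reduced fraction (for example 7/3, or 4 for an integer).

A = (16, 8)

1. A_x = 16  [A = 2·M−B = 2·(9, 14)−(2, 20)]
2. A_y = 8  [A = 2·M−B = 2·(9, 14)−(2, 20)]
   so A = (16, 8)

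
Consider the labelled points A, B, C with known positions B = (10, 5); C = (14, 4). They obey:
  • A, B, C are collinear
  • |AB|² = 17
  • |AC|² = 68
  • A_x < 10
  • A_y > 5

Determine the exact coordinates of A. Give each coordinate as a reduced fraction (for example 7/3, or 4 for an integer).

1. A_x = 6  [[A, B, C are collinear ⇒ 1x+4y-30=0] ∩ [|A−(10, 5)|²=17]]
2. A_y = 6  [[A, B, C are collinear ⇒ 1x+4y-30=0] ∩ [|A−(10, 5)|²=17]]
   so A = (6, 6)

A = (6, 6)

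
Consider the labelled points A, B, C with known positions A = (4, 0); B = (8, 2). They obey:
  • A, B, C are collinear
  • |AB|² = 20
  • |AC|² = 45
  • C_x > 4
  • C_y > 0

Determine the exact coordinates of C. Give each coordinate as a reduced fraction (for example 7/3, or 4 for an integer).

1. C_x = 10  [[A, B, C are collinear ⇒ -2x+4y+8=0] ∩ [|C−(4, 0)|²=45]]
2. C_y = 3  [[A, B, C are collinear ⇒ -2x+4y+8=0] ∩ [|C−(4, 0)|²=45]]
   so C = (10, 3)

C = (10, 3)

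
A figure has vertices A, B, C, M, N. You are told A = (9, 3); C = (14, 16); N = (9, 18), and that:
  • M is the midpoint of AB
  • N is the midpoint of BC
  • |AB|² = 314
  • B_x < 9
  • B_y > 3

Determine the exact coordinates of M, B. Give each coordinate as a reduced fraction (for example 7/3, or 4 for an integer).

1. B_x = 4  [B = 2·N−C = 2·(9, 18)−(14, 16)]
2. B_y = 20  [B = 2·N−C = 2·(9, 18)−(14, 16)]
   so B = (4, 20)
3. M_x = 13/2  [2·M = A+B = (9, 3)+(4, 20)]
4. M_y = 23/2  [2·M = A+B = (9, 3)+(4, 20)]
   so M = (13/2, 23/2)

M = (13/2, 23/2)
B = (4, 20)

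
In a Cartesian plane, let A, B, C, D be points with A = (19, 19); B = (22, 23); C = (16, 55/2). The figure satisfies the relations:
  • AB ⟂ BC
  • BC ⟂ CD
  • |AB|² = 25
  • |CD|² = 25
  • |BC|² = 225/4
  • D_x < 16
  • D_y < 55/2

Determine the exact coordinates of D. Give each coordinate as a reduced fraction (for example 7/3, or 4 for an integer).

D = (13, 47/2)

1. D_x = 13  [[BC ⟂ CD ⇒ -6x+9/2y-111/4=0] ∩ [|D−(16, 55/2)|²=25]]
2. D_y = 47/2  [[BC ⟂ CD ⇒ -6x+9/2y-111/4=0] ∩ [|D−(16, 55/2)|²=25]]
   so D = (13, 47/2)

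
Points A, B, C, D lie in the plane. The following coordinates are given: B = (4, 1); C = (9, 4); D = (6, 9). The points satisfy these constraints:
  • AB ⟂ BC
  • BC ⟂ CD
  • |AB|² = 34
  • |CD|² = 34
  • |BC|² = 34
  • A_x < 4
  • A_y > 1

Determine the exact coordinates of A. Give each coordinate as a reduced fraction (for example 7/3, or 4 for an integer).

A = (1, 6)

1. A_x = 1  [[AB ⟂ BC ⇒ -5x-3y+23=0] ∩ [|A−(4, 1)|²=34]]
2. A_y = 6  [[AB ⟂ BC ⇒ -5x-3y+23=0] ∩ [|A−(4, 1)|²=34]]
   so A = (1, 6)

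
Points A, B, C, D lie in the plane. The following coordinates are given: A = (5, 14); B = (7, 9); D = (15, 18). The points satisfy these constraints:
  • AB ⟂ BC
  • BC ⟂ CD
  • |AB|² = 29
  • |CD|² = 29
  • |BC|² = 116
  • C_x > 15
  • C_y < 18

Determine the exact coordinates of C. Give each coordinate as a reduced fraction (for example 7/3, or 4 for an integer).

C = (17, 13)

1. C_x = 17  [[AB ⟂ BC ⇒ 2x-5y+31=0] ∩ [|C−(15, 18)|²=29]]
2. C_y = 13  [[AB ⟂ BC ⇒ 2x-5y+31=0] ∩ [|C−(15, 18)|²=29]]
   so C = (17, 13)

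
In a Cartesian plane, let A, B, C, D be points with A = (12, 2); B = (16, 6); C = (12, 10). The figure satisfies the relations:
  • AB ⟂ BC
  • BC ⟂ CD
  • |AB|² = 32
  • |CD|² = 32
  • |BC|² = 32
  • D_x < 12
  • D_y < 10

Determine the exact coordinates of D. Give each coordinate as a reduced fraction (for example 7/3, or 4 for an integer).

D = (8, 6)

1. D_x = 8  [[BC ⟂ CD ⇒ -4x+4y+8=0] ∩ [|D−(12, 10)|²=32]]
2. D_y = 6  [[BC ⟂ CD ⇒ -4x+4y+8=0] ∩ [|D−(12, 10)|²=32]]
   so D = (8, 6)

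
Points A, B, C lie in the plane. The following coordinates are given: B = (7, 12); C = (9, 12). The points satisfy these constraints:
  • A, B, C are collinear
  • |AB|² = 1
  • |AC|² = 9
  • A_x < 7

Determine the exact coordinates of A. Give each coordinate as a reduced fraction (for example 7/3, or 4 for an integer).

A = (6, 12)

1. A_x = 6  [[A, B, C are collinear ⇒ 2y-24=0] ∩ [|A−(7, 12)|²=1]]
2. A_y = 12  [[A, B, C are collinear ⇒ 2y-24=0] ∩ [|A−(7, 12)|²=1]]
   so A = (6, 12)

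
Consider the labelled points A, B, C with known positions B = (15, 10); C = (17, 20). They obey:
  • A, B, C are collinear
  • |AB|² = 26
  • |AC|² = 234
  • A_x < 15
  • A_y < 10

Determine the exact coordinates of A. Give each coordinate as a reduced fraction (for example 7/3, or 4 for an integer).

A = (14, 5)

1. A_x = 14  [[A, B, C are collinear ⇒ -10x+2y+130=0] ∩ [|A−(15, 10)|²=26]]
2. A_y = 5  [[A, B, C are collinear ⇒ -10x+2y+130=0] ∩ [|A−(15, 10)|²=26]]
   so A = (14, 5)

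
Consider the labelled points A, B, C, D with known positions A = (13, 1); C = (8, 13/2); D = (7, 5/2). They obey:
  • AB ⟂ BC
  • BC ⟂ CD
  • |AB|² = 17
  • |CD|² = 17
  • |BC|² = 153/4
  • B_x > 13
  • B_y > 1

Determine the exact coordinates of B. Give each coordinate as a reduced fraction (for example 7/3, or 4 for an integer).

B = (14, 5)

1. B_x = 14  [[BC ⟂ CD ⇒ 1x+4y-34=0] ∩ [|B−(13, 1)|²=17]]
2. B_y = 5  [[BC ⟂ CD ⇒ 1x+4y-34=0] ∩ [|B−(13, 1)|²=17]]
   so B = (14, 5)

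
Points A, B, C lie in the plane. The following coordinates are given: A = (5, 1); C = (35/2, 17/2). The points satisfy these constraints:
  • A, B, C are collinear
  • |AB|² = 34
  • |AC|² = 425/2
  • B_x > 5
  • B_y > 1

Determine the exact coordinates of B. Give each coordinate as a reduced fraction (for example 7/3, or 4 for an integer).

1. B_x = 10  [[A, B, C are collinear ⇒ 15/2x-25/2y-25=0] ∩ [|B−(5, 1)|²=34]]
2. B_y = 4  [[A, B, C are collinear ⇒ 15/2x-25/2y-25=0] ∩ [|B−(5, 1)|²=34]]
   so B = (10, 4)

B = (10, 4)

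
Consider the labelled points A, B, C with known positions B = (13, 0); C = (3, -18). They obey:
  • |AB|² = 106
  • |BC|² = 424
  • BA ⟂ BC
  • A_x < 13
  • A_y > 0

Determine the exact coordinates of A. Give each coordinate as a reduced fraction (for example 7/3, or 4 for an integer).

A = (4, 5)

1. A_x = 4  [[BA ⟂ BC ⇒ -10x-18y+130=0] ∩ [|A−(13, 0)|²=106]]
2. A_y = 5  [[BA ⟂ BC ⇒ -10x-18y+130=0] ∩ [|A−(13, 0)|²=106]]
   so A = (4, 5)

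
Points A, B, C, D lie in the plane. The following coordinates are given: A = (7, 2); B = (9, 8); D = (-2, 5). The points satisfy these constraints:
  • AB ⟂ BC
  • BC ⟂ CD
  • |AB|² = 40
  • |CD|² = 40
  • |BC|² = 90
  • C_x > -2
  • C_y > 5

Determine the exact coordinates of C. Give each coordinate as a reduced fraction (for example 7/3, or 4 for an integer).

1. C_x = 0  [[AB ⟂ BC ⇒ 2x+6y-66=0] ∩ [|C−(-2, 5)|²=40]]
2. C_y = 11  [[AB ⟂ BC ⇒ 2x+6y-66=0] ∩ [|C−(-2, 5)|²=40]]
   so C = (0, 11)

C = (0, 11)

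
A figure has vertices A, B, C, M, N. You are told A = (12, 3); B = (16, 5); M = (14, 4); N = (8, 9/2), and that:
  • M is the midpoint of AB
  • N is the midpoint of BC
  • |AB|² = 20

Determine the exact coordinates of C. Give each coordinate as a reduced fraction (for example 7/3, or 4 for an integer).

C = (0, 4)

1. C_x = 0  [C = 2·N−B = 2·(8, 9/2)−(16, 5)]
2. C_y = 4  [C = 2·N−B = 2·(8, 9/2)−(16, 5)]
   so C = (0, 4)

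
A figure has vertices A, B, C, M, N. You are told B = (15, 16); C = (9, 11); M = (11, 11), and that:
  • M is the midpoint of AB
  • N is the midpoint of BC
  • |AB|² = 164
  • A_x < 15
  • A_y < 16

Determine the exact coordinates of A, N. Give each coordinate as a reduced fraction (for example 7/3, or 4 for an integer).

1. A_x = 7  [A = 2·M−B = 2·(11, 11)−(15, 16)]
2. A_y = 6  [A = 2·M−B = 2·(11, 11)−(15, 16)]
   so A = (7, 6)
3. N_x = 12  [2·N = B+C = (15, 16)+(9, 11)]
4. N_y = 27/2  [2·N = B+C = (15, 16)+(9, 11)]
   so N = (12, 27/2)

A = (7, 6)
N = (12, 27/2)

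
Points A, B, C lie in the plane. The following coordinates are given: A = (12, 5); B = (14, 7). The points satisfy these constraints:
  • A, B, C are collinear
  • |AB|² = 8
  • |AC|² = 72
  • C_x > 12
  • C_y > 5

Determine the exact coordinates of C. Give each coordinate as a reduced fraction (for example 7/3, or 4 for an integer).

C = (18, 11)

1. C_x = 18  [[A, B, C are collinear ⇒ -2x+2y+14=0] ∩ [|C−(12, 5)|²=72]]
2. C_y = 11  [[A, B, C are collinear ⇒ -2x+2y+14=0] ∩ [|C−(12, 5)|²=72]]
   so C = (18, 11)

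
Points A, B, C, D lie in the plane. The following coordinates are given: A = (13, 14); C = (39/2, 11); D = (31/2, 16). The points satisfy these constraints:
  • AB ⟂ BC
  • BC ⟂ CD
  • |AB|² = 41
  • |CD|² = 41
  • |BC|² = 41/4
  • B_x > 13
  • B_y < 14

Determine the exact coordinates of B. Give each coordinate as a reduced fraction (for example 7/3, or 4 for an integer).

B = (17, 9)

1. B_x = 17  [[BC ⟂ CD ⇒ 4x-5y-23=0] ∩ [|B−(13, 14)|²=41]]
2. B_y = 9  [[BC ⟂ CD ⇒ 4x-5y-23=0] ∩ [|B−(13, 14)|²=41]]
   so B = (17, 9)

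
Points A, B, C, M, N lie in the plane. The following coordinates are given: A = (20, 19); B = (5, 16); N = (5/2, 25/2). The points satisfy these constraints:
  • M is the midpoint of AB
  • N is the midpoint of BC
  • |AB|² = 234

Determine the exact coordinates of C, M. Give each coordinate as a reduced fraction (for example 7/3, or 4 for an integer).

C = (0, 9)
M = (25/2, 35/2)

1. M_x = 25/2  [2·M = A+B = (20, 19)+(5, 16)]
2. M_y = 35/2  [2·M = A+B = (20, 19)+(5, 16)]
   so M = (25/2, 35/2)
3. C_x = 0  [C = 2·N−B = 2·(5/2, 25/2)−(5, 16)]
4. C_y = 9  [C = 2·N−B = 2·(5/2, 25/2)−(5, 16)]
   so C = (0, 9)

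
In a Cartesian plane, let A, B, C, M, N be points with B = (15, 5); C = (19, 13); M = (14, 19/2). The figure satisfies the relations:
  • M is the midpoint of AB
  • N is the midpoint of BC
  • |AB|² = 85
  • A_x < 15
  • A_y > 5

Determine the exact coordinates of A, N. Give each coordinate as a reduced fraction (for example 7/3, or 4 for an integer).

1. A_x = 13  [A = 2·M−B = 2·(14, 19/2)−(15, 5)]
2. A_y = 14  [A = 2·M−B = 2·(14, 19/2)−(15, 5)]
   so A = (13, 14)
3. N_x = 17  [2·N = B+C = (15, 5)+(19, 13)]
4. N_y = 9  [2·N = B+C = (15, 5)+(19, 13)]
   so N = (17, 9)

A = (13, 14)
N = (17, 9)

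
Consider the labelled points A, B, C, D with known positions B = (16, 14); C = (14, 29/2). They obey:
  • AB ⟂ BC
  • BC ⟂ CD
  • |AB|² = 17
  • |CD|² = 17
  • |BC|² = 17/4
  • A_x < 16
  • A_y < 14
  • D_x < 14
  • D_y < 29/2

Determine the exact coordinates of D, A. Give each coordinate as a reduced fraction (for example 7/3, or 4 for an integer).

1. D_x = 13  [[BC ⟂ CD ⇒ -2x+1/2y+83/4=0] ∩ [|D−(14, 29/2)|²=17]]
2. D_y = 21/2  [[BC ⟂ CD ⇒ -2x+1/2y+83/4=0] ∩ [|D−(14, 29/2)|²=17]]
   so D = (13, 21/2)
3. A_x = 15  [[AB ⟂ BC ⇒ 2x-1/2y-25=0] ∩ [|A−(16, 14)|²=17]]
4. A_y = 10  [[AB ⟂ BC ⇒ 2x-1/2y-25=0] ∩ [|A−(16, 14)|²=17]]
   so A = (15, 10)

D = (13, 21/2)
A = (15, 10)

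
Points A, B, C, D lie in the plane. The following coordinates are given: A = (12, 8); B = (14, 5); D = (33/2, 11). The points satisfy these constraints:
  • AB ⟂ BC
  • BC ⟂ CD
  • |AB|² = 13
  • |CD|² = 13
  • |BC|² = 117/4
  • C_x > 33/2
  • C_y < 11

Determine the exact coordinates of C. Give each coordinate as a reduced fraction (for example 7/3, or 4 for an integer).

1. C_x = 37/2  [[AB ⟂ BC ⇒ 2x-3y-13=0] ∩ [|C−(33/2, 11)|²=13]]
2. C_y = 8  [[AB ⟂ BC ⇒ 2x-3y-13=0] ∩ [|C−(33/2, 11)|²=13]]
   so C = (37/2, 8)

C = (37/2, 8)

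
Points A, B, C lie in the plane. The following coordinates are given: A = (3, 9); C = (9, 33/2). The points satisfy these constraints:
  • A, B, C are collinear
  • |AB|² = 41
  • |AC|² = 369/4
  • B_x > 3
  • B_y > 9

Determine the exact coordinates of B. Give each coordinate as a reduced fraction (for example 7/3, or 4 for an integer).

B = (7, 14)

1. B_x = 7  [[A, B, C are collinear ⇒ 15/2x-6y+63/2=0] ∩ [|B−(3, 9)|²=41]]
2. B_y = 14  [[A, B, C are collinear ⇒ 15/2x-6y+63/2=0] ∩ [|B−(3, 9)|²=41]]
   so B = (7, 14)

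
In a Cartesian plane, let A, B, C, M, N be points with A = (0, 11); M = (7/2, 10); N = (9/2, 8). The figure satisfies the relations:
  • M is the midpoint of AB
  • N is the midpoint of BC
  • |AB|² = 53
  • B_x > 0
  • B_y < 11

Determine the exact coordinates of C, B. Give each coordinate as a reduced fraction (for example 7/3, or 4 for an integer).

C = (2, 7)
B = (7, 9)

1. B_x = 7  [B = 2·M−A = 2·(7/2, 10)−(0, 11)]
2. B_y = 9  [B = 2·M−A = 2·(7/2, 10)−(0, 11)]
   so B = (7, 9)
3. C_x = 2  [C = 2·N−B = 2·(9/2, 8)−(7, 9)]
4. C_y = 7  [C = 2·N−B = 2·(9/2, 8)−(7, 9)]
   so C = (2, 7)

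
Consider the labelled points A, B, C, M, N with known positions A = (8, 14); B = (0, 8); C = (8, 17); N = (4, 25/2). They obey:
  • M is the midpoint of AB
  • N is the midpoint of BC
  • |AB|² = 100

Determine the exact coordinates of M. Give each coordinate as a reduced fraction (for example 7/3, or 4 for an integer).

M = (4, 11)

1. M_x = 4  [2·M = A+B = (8, 14)+(0, 8)]
2. M_y = 11  [2·M = A+B = (8, 14)+(0, 8)]
   so M = (4, 11)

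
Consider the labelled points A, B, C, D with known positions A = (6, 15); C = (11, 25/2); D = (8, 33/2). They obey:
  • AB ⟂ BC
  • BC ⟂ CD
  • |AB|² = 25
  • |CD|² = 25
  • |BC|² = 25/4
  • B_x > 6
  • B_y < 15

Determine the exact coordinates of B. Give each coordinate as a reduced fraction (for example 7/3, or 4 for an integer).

1. B_x = 9  [[BC ⟂ CD ⇒ 3x-4y+17=0] ∩ [|B−(6, 15)|²=25]]
2. B_y = 11  [[BC ⟂ CD ⇒ 3x-4y+17=0] ∩ [|B−(6, 15)|²=25]]
   so B = (9, 11)

B = (9, 11)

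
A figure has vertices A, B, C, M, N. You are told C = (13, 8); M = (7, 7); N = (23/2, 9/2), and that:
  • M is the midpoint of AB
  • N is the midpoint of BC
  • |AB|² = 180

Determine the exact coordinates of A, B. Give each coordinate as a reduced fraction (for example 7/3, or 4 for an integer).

1. B_x = 10  [B = 2·N−C = 2·(23/2, 9/2)−(13, 8)]
2. B_y = 1  [B = 2·N−C = 2·(23/2, 9/2)−(13, 8)]
   so B = (10, 1)
3. A_x = 4  [A = 2·M−B = 2·(7, 7)−(10, 1)]
4. A_y = 13  [A = 2·M−B = 2·(7, 7)−(10, 1)]
   so A = (4, 13)

A = (4, 13)
B = (10, 1)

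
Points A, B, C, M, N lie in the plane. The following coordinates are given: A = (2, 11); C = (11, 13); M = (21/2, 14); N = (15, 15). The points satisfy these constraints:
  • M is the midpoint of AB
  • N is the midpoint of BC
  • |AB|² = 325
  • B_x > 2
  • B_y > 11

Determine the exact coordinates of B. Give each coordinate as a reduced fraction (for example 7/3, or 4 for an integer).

B = (19, 17)

1. B_x = 19  [B = 2·M−A = 2·(21/2, 14)−(2, 11)]
2. B_y = 17  [B = 2·M−A = 2·(21/2, 14)−(2, 11)]
   so B = (19, 17)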